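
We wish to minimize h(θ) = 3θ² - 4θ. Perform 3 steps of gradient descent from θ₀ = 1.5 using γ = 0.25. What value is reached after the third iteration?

0.5625

h′(θ) = 6θ - 4
θ₁ = 1.5 − 0.25·5 = 0.25
θ₂ = 0.25 − 0.25·(-2.5) = 0.875
θ₃ = 0.875 − 0.25·1.25 = 0.5625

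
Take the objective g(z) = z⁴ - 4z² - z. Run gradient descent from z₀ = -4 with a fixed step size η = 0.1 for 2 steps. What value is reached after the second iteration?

-2499.25

g′(z) = 4z³ - 8z - 1
Step 1: g′(-4) = -225; z₁ = -4 − 0.1·(-225) = 18.5
Step 2: g′(18.5) = 25177.5; z₂ = 18.5 − 0.1·25177.5 = -2499.25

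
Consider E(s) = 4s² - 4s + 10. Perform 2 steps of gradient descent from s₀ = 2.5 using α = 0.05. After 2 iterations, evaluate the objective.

E′(s) = 8s - 4
Step 1: E′(2.5) = 16; s₁ = 2.5 − 0.05·16 = 1.7
Step 2: E′(1.7) = 9.6; s₂ = 1.7 − 0.05·9.6 = 1.22
E(1.22) = 11.0736

11.0736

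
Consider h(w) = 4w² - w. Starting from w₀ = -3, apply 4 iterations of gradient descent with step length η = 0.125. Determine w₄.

0.125

h′(w) = 8w - 1
Step 1: h′(-3) = -25; w₁ = -3 − 0.125·(-25) = 0.125
Step 2: h′(0.125) = 0; w₂ = 0.125 − 0.125·0 = 0.125
Step 3: h′(0.125) = 0; w₃ = 0.125 − 0.125·0 = 0.125
Step 4: h′(0.125) = 0; w₄ = 0.125 − 0.125·0 = 0.125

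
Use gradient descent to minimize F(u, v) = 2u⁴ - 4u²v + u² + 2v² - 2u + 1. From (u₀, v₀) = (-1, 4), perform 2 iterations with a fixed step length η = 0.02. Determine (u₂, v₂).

∇F = (8u³ - 8uv + 2u - 2, -4u² + 4v)
Step 1: at (-1, 4), ∇F = (20, 12) → (-1, 4) − 0.02·(20, 12) = (-1.4, 3.76)
Step 2: at (-1.4, 3.76), ∇F = (15.36, 7.2) → (-1.4, 3.76) − 0.02·(15.36, 7.2) = (-1.7072, 3.616)

(-1.7072, 3.616)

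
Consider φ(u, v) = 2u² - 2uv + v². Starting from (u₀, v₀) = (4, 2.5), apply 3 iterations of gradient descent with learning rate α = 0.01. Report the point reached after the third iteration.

(3.684744, 2.581756)

∇φ = (4u - 2v, -2u + 2v)
(u₁, v₁) = (4, 2.5) − 0.01·(11, -3) = (3.89, 2.53)
(u₂, v₂) = (3.89, 2.53) − 0.01·(10.5, -2.72) = (3.785, 2.5572)
(u₃, v₃) = (3.785, 2.5572) − 0.01·(10.0256, -2.4556) = (3.684744, 2.581756)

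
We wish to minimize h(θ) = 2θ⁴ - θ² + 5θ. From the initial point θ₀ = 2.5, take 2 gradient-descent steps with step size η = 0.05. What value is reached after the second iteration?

h′(θ) = 8θ³ - 2θ + 5
Step 1: h′(2.5) = 125; θ₁ = 2.5 − 0.05·125 = -3.75
Step 2: h′(-3.75) = -409.375; θ₂ = -3.75 − 0.05·(-409.375) = 16.71875

16.71875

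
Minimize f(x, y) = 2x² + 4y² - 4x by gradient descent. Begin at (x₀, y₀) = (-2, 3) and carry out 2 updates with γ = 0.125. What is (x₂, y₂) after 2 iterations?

(0.25, 0)

∇f = (4x - 4, 8y)
(x₁, y₁) = (-2, 3) − 0.125·(-12, 24) = (-0.5, 0)
(x₂, y₂) = (-0.5, 0) − 0.125·(-6, 0) = (0.25, 0)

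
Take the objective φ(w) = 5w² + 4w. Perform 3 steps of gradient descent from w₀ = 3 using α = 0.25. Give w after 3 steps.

-11.875

φ′(w) = 10w + 4
Step 1: φ′(3) = 34; w₁ = 3 − 0.25·34 = -5.5
Step 2: φ′(-5.5) = -51; w₂ = -5.5 − 0.25·(-51) = 7.25
Step 3: φ′(7.25) = 76.5; w₃ = 7.25 − 0.25·76.5 = -11.875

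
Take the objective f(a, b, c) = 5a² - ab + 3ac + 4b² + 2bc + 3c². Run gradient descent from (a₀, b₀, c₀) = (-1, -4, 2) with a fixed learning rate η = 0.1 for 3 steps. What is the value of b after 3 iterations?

∇f = (10a - b + 3c, -a + 8b + 2c, 3a + 2b + 6c)
Step 1: at (-1, -4, 2), ∇f = (0, -27, 1) → (-1, -4, 2) − 0.1·(0, -27, 1) = (-1, -1.3, 1.9)
Step 2: at (-1, -1.3, 1.9), ∇f = (-3, -5.6, 5.8) → (-1, -1.3, 1.9) − 0.1·(-3, -5.6, 5.8) = (-0.7, -0.74, 1.32)
Step 3: at (-0.7, -0.74, 1.32), ∇f = (-2.3, -2.58, 4.34) → (-0.7, -0.74, 1.32) − 0.1·(-2.3, -2.58, 4.34) = (-0.47, -0.482, 0.886)
b = -0.482

-0.482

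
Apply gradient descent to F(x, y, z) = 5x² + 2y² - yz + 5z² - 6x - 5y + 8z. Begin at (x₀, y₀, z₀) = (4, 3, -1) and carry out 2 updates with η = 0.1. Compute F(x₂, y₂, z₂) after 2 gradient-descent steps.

-6.3156

∇F = (10x - 6, 4y - z - 5, -y + 10z + 8)
Step 1: at (4, 3, -1), ∇F = (34, 8, -5) → (4, 3, -1) − 0.1·(34, 8, -5) = (0.6, 2.2, -0.5)
Step 2: at (0.6, 2.2, -0.5), ∇F = (0, 4.3, 0.8) → (0.6, 2.2, -0.5) − 0.1·(0, 4.3, 0.8) = (0.6, 1.77, -0.58)
F(0.6, 1.77, -0.58) = -6.3156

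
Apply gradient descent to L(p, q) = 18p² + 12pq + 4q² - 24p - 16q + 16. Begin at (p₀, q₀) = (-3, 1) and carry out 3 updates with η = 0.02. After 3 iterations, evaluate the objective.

∇L = (36p + 12q - 24, 12p + 8q - 16)
(p₁, q₁) = (-3, 1) − 0.02·(-120, -44) = (-0.6, 1.88)
(p₂, q₂) = (-0.6, 1.88) − 0.02·(-23.04, -8.16) = (-0.1392, 2.0432)
(p₃, q₃) = (-0.1392, 2.0432) − 0.02·(-4.4928, -1.3248) = (-0.049344, 2.069696)
L(-0.049344, 2.069696) = 0.021988122624

0.021988122624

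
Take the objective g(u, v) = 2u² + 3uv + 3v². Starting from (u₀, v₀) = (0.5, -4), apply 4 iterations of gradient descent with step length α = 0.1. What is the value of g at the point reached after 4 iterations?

∇g = (4u + 3v, 3u + 6v)
(u₁, v₁) = (0.5, -4) − 0.1·(-10, -22.5) = (1.5, -1.75)
(u₂, v₂) = (1.5, -1.75) − 0.1·(0.75, -6) = (1.425, -1.15)
(u₃, v₃) = (1.425, -1.15) − 0.1·(2.25, -2.625) = (1.2, -0.8875)
(u₄, v₄) = (1.2, -0.8875) − 0.1·(2.1375, -1.725) = (0.98625, -0.715)
g(0.98625, -0.715) = 1.363546875

1.363546875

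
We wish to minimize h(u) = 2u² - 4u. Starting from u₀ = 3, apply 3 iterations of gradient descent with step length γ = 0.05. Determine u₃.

2.024

h′(u) = 4u - 4
Step 1: h′(3) = 8; u₁ = 3 − 0.05·8 = 2.6
Step 2: h′(2.6) = 6.4; u₂ = 2.6 − 0.05·6.4 = 2.28
Step 3: h′(2.28) = 5.12; u₃ = 2.28 − 0.05·5.12 = 2.024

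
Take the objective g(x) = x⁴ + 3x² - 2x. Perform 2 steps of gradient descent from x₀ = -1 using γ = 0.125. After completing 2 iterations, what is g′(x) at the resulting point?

g′(x) = 4x³ + 6x - 2
x₁ = -1 − 0.125·(-12) = 0.5
x₂ = 0.5 − 0.125·1.5 = 0.3125
g′(x) at (0.3125) = -0.0029296875

-0.0029296875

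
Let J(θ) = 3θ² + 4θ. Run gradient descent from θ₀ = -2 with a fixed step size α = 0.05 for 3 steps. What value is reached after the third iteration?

-1.124

J′(θ) = 6θ + 4
θ₁ = -2 − 0.05·(-8) = -1.6
θ₂ = -1.6 − 0.05·(-5.6) = -1.32
θ₃ = -1.32 − 0.05·(-3.92) = -1.124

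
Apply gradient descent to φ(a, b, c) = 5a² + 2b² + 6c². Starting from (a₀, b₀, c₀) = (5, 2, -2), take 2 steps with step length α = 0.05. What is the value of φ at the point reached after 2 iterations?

∇φ = (10a, 4b, 12c)
Step 1: at (5, 2, -2), ∇φ = (50, 8, -24) → (5, 2, -2) − 0.05·(50, 8, -24) = (2.5, 1.6, -0.8)
Step 2: at (2.5, 1.6, -0.8), ∇φ = (25, 6.4, -9.6) → (2.5, 1.6, -0.8) − 0.05·(25, 6.4, -9.6) = (1.25, 1.28, -0.32)
φ(1.25, 1.28, -0.32) = 11.7037

11.7037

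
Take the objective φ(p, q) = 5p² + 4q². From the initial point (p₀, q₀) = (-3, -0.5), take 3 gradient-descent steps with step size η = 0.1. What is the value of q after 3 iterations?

-0.004

∇φ = (10p, 8q)
Step 1: at (-3, -0.5), ∇φ = (-30, -4) → (-3, -0.5) − 0.1·(-30, -4) = (0, -0.1)
Step 2: at (0, -0.1), ∇φ = (0, -0.8) → (0, -0.1) − 0.1·(0, -0.8) = (0, -0.02)
Step 3: at (0, -0.02), ∇φ = (0, -0.16) → (0, -0.02) − 0.1·(0, -0.16) = (0, -0.004)
q = -0.004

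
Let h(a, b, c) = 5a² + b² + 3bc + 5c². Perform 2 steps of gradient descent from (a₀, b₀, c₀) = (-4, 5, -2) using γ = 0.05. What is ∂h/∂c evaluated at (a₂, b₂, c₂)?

∇h = (10a, 2b + 3c, 3b + 10c)
Step 1: at (-4, 5, -2), ∇h = (-40, 4, -5) → (-4, 5, -2) − 0.05·(-40, 4, -5) = (-2, 4.8, -1.75)
Step 2: at (-2, 4.8, -1.75), ∇h = (-20, 4.35, -3.1) → (-2, 4.8, -1.75) − 0.05·(-20, 4.35, -3.1) = (-1, 4.5825, -1.595)
∂h/∂c at (-1, 4.5825, -1.595) = -2.2025

-2.2025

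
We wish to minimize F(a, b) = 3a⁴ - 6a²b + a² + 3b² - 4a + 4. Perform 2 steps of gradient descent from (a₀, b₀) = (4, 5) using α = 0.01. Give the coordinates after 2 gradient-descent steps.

(-1.87414784, 5.424944)

∇F = (12a³ - 12ab + 2a - 4, -6a² + 6b)
Step 1: at (4, 5), ∇F = (532, -66) → (4, 5) − 0.01·(532, -66) = (-1.32, 5.66)
Step 2: at (-1.32, 5.66), ∇F = (55.414784, 23.5056) → (-1.32, 5.66) − 0.01·(55.414784, 23.5056) = (-1.87414784, 5.424944)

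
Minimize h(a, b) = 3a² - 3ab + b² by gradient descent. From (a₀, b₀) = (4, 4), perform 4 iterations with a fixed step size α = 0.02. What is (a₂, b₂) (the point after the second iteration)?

(3.5536, 4.1424)

∇h = (6a - 3b, -3a + 2b)
(a₁, b₁) = (4, 4) − 0.02·(12, -4) = (3.76, 4.08)
(a₂, b₂) = (3.76, 4.08) − 0.02·(10.32, -3.12) = (3.5536, 4.1424)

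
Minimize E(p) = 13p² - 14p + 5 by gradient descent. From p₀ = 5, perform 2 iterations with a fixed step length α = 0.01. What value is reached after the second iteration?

E′(p) = 26p - 14
p₁ = 5 − 0.01·116 = 3.84
p₂ = 3.84 − 0.01·85.84 = 2.9816

2.9816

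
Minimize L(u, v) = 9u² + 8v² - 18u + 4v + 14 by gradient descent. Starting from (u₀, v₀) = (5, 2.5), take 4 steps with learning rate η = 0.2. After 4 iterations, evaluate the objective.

∇L = (18u - 18, 16v + 4)
Step 1: at (5, 2.5), ∇L = (72, 44) → (5, 2.5) − 0.2·(72, 44) = (-9.4, -6.3)
Step 2: at (-9.4, -6.3), ∇L = (-187.2, -96.8) → (-9.4, -6.3) − 0.2·(-187.2, -96.8) = (28.04, 13.06)
Step 3: at (28.04, 13.06), ∇L = (486.72, 212.96) → (28.04, 13.06) − 0.2·(486.72, 212.96) = (-69.304, -29.532)
Step 4: at (-69.304, -29.532), ∇L = (-1265.472, -468.512) → (-69.304, -29.532) − 0.2·(-1265.472, -468.512) = (183.7904, 64.1704)
L(183.7904, 64.1704) = 333915.37647872

333915.37647872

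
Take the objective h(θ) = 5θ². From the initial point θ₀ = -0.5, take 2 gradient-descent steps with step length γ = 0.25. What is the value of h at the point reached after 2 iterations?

h′(θ) = 10θ
θ₁ = -0.5 − 0.25·(-5) = 0.75
θ₂ = 0.75 − 0.25·7.5 = -1.125
h(-1.125) = 6.328125

6.328125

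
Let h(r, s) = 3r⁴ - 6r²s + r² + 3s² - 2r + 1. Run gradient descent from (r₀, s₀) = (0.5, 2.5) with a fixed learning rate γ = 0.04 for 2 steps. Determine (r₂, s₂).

∇h = (12r³ - 12rs + 2r - 2, -6r² + 6s)
Step 1: at (0.5, 2.5), ∇h = (-14.5, 13.5) → (0.5, 2.5) − 0.04·(-14.5, 13.5) = (1.08, 1.96)
Step 2: at (1.08, 1.96), ∇h = (-10.125056, 4.7616) → (1.08, 1.96) − 0.04·(-10.125056, 4.7616) = (1.48500224, 1.769536)

(1.48500224, 1.769536)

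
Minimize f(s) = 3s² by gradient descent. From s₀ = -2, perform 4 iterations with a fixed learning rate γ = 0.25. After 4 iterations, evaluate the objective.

0.046875

f′(s) = 6s
s₁ = -2 − 0.25·(-12) = 1
s₂ = 1 − 0.25·6 = -0.5
s₃ = -0.5 − 0.25·(-3) = 0.25
s₄ = 0.25 − 0.25·1.5 = -0.125
f(-0.125) = 0.046875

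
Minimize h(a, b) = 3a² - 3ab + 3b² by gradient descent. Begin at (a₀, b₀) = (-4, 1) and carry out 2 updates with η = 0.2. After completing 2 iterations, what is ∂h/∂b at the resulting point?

∇h = (6a - 3b, -3a + 6b)
Step 1: at (-4, 1), ∇h = (-27, 18) → (-4, 1) − 0.2·(-27, 18) = (1.4, -2.6)
Step 2: at (1.4, -2.6), ∇h = (16.2, -19.8) → (1.4, -2.6) − 0.2·(16.2, -19.8) = (-1.84, 1.36)
∂h/∂b at (-1.84, 1.36) = 13.68

13.68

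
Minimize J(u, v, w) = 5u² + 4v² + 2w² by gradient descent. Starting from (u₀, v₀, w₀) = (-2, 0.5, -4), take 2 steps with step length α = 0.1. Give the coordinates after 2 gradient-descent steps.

∇J = (10u, 8v, 4w)
(u₁, v₁, w₁) = (-2, 0.5, -4) − 0.1·(-20, 4, -16) = (0, 0.1, -2.4)
(u₂, v₂, w₂) = (0, 0.1, -2.4) − 0.1·(0, 0.8, -9.6) = (0, 0.02, -1.44)

(0, 0.02, -1.44)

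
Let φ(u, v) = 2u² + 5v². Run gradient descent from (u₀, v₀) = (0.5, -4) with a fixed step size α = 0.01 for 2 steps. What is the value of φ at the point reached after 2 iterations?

∇φ = (4u, 10v)
Step 1: at (0.5, -4), ∇φ = (2, -40) → (0.5, -4) − 0.01·(2, -40) = (0.48, -3.6)
Step 2: at (0.48, -3.6), ∇φ = (1.92, -36) → (0.48, -3.6) − 0.01·(1.92, -36) = (0.4608, -3.24)
φ(0.4608, -3.24) = 52.91267328

52.91267328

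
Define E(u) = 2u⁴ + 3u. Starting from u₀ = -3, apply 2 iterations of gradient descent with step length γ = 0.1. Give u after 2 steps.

-4884.7896

E′(u) = 8u³ + 3
u₁ = -3 − 0.1·(-213) = 18.3
u₂ = 18.3 − 0.1·49030.896 = -4884.7896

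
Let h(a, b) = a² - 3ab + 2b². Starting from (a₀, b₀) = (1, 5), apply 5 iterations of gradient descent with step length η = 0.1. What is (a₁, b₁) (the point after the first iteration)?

∇h = (2a - 3b, -3a + 4b)
Step 1: at (1, 5), ∇h = (-13, 17) → (1, 5) − 0.1·(-13, 17) = (2.3, 3.3)

(2.3, 3.3)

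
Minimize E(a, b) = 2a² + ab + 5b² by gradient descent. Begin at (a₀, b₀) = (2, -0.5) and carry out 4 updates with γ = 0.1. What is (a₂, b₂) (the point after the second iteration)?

∇E = (4a + b, a + 10b)
Step 1: at (2, -0.5), ∇E = (7.5, -3) → (2, -0.5) − 0.1·(7.5, -3) = (1.25, -0.2)
Step 2: at (1.25, -0.2), ∇E = (4.8, -0.75) → (1.25, -0.2) − 0.1·(4.8, -0.75) = (0.77, -0.125)

(0.77, -0.125)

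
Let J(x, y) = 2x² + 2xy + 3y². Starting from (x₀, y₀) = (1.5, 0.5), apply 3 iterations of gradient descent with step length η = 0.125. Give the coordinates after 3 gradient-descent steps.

∇J = (4x + 2y, 2x + 6y)
(x₁, y₁) = (1.5, 0.5) − 0.125·(7, 6) = (0.625, -0.25)
(x₂, y₂) = (0.625, -0.25) − 0.125·(2, -0.25) = (0.375, -0.21875)
(x₃, y₃) = (0.375, -0.21875) − 0.125·(1.0625, -0.5625) = (0.2421875, -0.1484375)

(0.2421875, -0.1484375)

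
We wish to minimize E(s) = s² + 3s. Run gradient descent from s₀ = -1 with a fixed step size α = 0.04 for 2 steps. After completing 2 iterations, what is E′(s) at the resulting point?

0.8464

E′(s) = 2s + 3
Step 1: E′(-1) = 1; s₁ = -1 − 0.04·1 = -1.04
Step 2: E′(-1.04) = 0.92; s₂ = -1.04 − 0.04·0.92 = -1.0768
E′(s) at (-1.0768) = 0.8464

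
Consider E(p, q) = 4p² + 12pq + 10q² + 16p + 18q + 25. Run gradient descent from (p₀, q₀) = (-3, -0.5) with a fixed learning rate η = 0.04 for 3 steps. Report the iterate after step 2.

∇E = (8p + 12q + 16, 12p + 20q + 18)
(p₁, q₁) = (-3, -0.5) − 0.04·(-14, -28) = (-2.44, 0.62)
(p₂, q₂) = (-2.44, 0.62) − 0.04·(3.92, 1.12) = (-2.5968, 0.5752)

(-2.5968, 0.5752)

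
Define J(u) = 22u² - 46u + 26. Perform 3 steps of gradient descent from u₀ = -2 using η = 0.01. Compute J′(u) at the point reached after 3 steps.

J′(u) = 44u - 46
Step 1: J′(-2) = -134; u₁ = -2 − 0.01·(-134) = -0.66
Step 2: J′(-0.66) = -75.04; u₂ = -0.66 − 0.01·(-75.04) = 0.0904
Step 3: J′(0.0904) = -42.0224; u₃ = 0.0904 − 0.01·(-42.0224) = 0.510624
J′(u) at (0.510624) = -23.532544

-23.532544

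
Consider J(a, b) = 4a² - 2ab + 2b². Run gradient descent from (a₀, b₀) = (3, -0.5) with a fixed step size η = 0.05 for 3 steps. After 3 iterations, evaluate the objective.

∇J = (8a - 2b, -2a + 4b)
Step 1: at (3, -0.5), ∇J = (25, -8) → (3, -0.5) − 0.05·(25, -8) = (1.75, -0.1)
Step 2: at (1.75, -0.1), ∇J = (14.2, -3.9) → (1.75, -0.1) − 0.05·(14.2, -3.9) = (1.04, 0.095)
Step 3: at (1.04, 0.095), ∇J = (8.13, -1.7) → (1.04, 0.095) − 0.05·(8.13, -1.7) = (0.6335, 0.18)
J(0.6335, 0.18) = 1.442029

1.442029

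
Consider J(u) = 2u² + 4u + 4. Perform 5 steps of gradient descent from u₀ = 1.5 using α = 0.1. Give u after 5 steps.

-0.8056

J′(u) = 4u + 4
Step 1: J′(1.5) = 10; u₁ = 1.5 − 0.1·10 = 0.5
Step 2: J′(0.5) = 6; u₂ = 0.5 − 0.1·6 = -0.1
Step 3: J′(-0.1) = 3.6; u₃ = -0.1 − 0.1·3.6 = -0.46
Step 4: J′(-0.46) = 2.16; u₄ = -0.46 − 0.1·2.16 = -0.676
Step 5: J′(-0.676) = 1.296; u₅ = -0.676 − 0.1·1.296 = -0.8056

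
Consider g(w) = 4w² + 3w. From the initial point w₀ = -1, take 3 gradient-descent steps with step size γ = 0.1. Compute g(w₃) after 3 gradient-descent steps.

-0.5624

g′(w) = 8w + 3
w₁ = -1 − 0.1·(-5) = -0.5
w₂ = -0.5 − 0.1·(-1) = -0.4
w₃ = -0.4 − 0.1·(-0.2) = -0.38
g(-0.38) = -0.5624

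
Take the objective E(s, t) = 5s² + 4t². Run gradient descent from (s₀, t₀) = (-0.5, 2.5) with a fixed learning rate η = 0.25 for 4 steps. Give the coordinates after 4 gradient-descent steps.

(-2.53125, 2.5)

∇E = (10s, 8t)
(s₁, t₁) = (-0.5, 2.5) − 0.25·(-5, 20) = (0.75, -2.5)
(s₂, t₂) = (0.75, -2.5) − 0.25·(7.5, -20) = (-1.125, 2.5)
(s₃, t₃) = (-1.125, 2.5) − 0.25·(-11.25, 20) = (1.6875, -2.5)
(s₄, t₄) = (1.6875, -2.5) − 0.25·(16.875, -20) = (-2.53125, 2.5)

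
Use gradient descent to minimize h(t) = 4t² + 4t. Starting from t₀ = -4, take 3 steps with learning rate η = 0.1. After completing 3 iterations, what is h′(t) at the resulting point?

-0.224

h′(t) = 8t + 4
Step 1: h′(-4) = -28; t₁ = -4 − 0.1·(-28) = -1.2
Step 2: h′(-1.2) = -5.6; t₂ = -1.2 − 0.1·(-5.6) = -0.64
Step 3: h′(-0.64) = -1.12; t₃ = -0.64 − 0.1·(-1.12) = -0.528
h′(t) at (-0.528) = -0.224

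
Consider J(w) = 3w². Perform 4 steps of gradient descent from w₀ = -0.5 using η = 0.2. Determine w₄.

J′(w) = 6w
Step 1: J′(-0.5) = -3; w₁ = -0.5 − 0.2·(-3) = 0.1
Step 2: J′(0.1) = 0.6; w₂ = 0.1 − 0.2·0.6 = -0.02
Step 3: J′(-0.02) = -0.12; w₃ = -0.02 − 0.2·(-0.12) = 0.004
Step 4: J′(0.004) = 0.024; w₄ = 0.004 − 0.2·0.024 = -0.0008

-0.0008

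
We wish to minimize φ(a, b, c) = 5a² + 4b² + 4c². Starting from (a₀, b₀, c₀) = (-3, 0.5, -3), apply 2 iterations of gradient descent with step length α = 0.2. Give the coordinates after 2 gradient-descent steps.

(-3, 0.18, -1.08)

∇φ = (10a, 8b, 8c)
Step 1: at (-3, 0.5, -3), ∇φ = (-30, 4, -24) → (-3, 0.5, -3) − 0.2·(-30, 4, -24) = (3, -0.3, 1.8)
Step 2: at (3, -0.3, 1.8), ∇φ = (30, -2.4, 14.4) → (3, -0.3, 1.8) − 0.2·(30, -2.4, 14.4) = (-3, 0.18, -1.08)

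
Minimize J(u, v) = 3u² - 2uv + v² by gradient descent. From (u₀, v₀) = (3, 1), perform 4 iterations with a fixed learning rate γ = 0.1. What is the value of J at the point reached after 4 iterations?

∇J = (6u - 2v, -2u + 2v)
Step 1: at (3, 1), ∇J = (16, -4) → (3, 1) − 0.1·(16, -4) = (1.4, 1.4)
Step 2: at (1.4, 1.4), ∇J = (5.6, 0) → (1.4, 1.4) − 0.1·(5.6, 0) = (0.84, 1.4)
Step 3: at (0.84, 1.4), ∇J = (2.24, 1.12) → (0.84, 1.4) − 0.1·(2.24, 1.12) = (0.616, 1.288)
Step 4: at (0.616, 1.288), ∇J = (1.12, 1.344) → (0.616, 1.288) − 0.1·(1.12, 1.344) = (0.504, 1.1536)
J(0.504, 1.1536) = 0.93001216

0.93001216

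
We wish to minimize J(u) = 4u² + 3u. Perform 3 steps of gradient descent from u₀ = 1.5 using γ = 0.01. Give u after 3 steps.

J′(u) = 8u + 3
u₁ = 1.5 − 0.01·15 = 1.35
u₂ = 1.35 − 0.01·13.8 = 1.212
u₃ = 1.212 − 0.01·12.696 = 1.08504

1.08504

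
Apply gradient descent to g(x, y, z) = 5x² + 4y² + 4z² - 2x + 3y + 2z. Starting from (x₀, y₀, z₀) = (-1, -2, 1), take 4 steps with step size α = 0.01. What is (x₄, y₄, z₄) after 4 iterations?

(-0.58732, -1.53913856, 0.6454912)

∇g = (10x - 2, 8y + 3, 8z + 2)
Step 1: at (-1, -2, 1), ∇g = (-12, -13, 10) → (-1, -2, 1) − 0.01·(-12, -13, 10) = (-0.88, -1.87, 0.9)
Step 2: at (-0.88, -1.87, 0.9), ∇g = (-10.8, -11.96, 9.2) → (-0.88, -1.87, 0.9) − 0.01·(-10.8, -11.96, 9.2) = (-0.772, -1.7504, 0.808)
Step 3: at (-0.772, -1.7504, 0.808), ∇g = (-9.72, -11.0032, 8.464) → (-0.772, -1.7504, 0.808) − 0.01·(-9.72, -11.0032, 8.464) = (-0.6748, -1.640368, 0.72336)
Step 4: at (-0.6748, -1.640368, 0.72336), ∇g = (-8.748, -10.122944, 7.78688) → (-0.6748, -1.640368, 0.72336) − 0.01·(-8.748, -10.122944, 7.78688) = (-0.58732, -1.53913856, 0.6454912)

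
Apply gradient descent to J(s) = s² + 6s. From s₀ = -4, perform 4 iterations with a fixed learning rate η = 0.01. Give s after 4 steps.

-3.92236816

J′(s) = 2s + 6
s₁ = -4 − 0.01·(-2) = -3.98
s₂ = -3.98 − 0.01·(-1.96) = -3.9604
s₃ = -3.9604 − 0.01·(-1.9208) = -3.941192
s₄ = -3.941192 − 0.01·(-1.882384) = -3.92236816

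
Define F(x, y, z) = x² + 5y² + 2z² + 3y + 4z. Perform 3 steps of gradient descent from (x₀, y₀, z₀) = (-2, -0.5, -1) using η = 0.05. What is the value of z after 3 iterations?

∇F = (2x, 10y + 3, 4z + 4)
(x₁, y₁, z₁) = (-2, -0.5, -1) − 0.05·(-4, -2, 0) = (-1.8, -0.4, -1)
(x₂, y₂, z₂) = (-1.8, -0.4, -1) − 0.05·(-3.6, -1, 0) = (-1.62, -0.35, -1)
(x₃, y₃, z₃) = (-1.62, -0.35, -1) − 0.05·(-3.24, -0.5, 0) = (-1.458, -0.325, -1)
z = -1

-1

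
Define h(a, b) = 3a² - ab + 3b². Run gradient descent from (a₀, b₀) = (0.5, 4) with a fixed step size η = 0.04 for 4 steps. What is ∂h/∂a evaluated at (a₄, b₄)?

1.31595264

∇h = (6a - b, -a + 6b)
(a₁, b₁) = (0.5, 4) − 0.04·(-1, 23.5) = (0.54, 3.06)
(a₂, b₂) = (0.54, 3.06) − 0.04·(0.18, 17.82) = (0.5328, 2.3472)
(a₃, b₃) = (0.5328, 2.3472) − 0.04·(0.8496, 13.5504) = (0.498816, 1.805184)
(a₄, b₄) = (0.498816, 1.805184) − 0.04·(1.187712, 10.332288) = (0.45130752, 1.39189248)
∂h/∂a at (0.45130752, 1.39189248) = 1.31595264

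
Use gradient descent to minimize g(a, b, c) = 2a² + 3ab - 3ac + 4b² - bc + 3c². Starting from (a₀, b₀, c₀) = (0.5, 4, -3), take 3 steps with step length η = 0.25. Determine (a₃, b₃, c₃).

∇g = (4a + 3b - 3c, 3a + 8b - c, -3a - b + 6c)
(a₁, b₁, c₁) = (0.5, 4, -3) − 0.25·(23, 36.5, -23.5) = (-5.25, -5.125, 2.875)
(a₂, b₂, c₂) = (-5.25, -5.125, 2.875) − 0.25·(-45, -59.625, 38.125) = (6, 9.78125, -6.65625)
(a₃, b₃, c₃) = (6, 9.78125, -6.65625) − 0.25·(73.3125, 102.90625, -67.71875) = (-12.328125, -15.9453125, 10.2734375)

(-12.328125, -15.9453125, 10.2734375)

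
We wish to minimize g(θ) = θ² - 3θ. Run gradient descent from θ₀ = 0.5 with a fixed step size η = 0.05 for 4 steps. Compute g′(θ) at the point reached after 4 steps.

g′(θ) = 2θ - 3
Step 1: g′(0.5) = -2; θ₁ = 0.5 − 0.05·(-2) = 0.6
Step 2: g′(0.6) = -1.8; θ₂ = 0.6 − 0.05·(-1.8) = 0.69
Step 3: g′(0.69) = -1.62; θ₃ = 0.69 − 0.05·(-1.62) = 0.771
Step 4: g′(0.771) = -1.458; θ₄ = 0.771 − 0.05·(-1.458) = 0.8439
g′(θ) at (0.8439) = -1.3122

-1.3122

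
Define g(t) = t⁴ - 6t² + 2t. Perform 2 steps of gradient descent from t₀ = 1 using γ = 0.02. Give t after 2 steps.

g′(t) = 4t³ - 12t + 2
Step 1: g′(1) = -6; t₁ = 1 − 0.02·(-6) = 1.12
Step 2: g′(1.12) = -5.820288; t₂ = 1.12 − 0.02·(-5.820288) = 1.23640576

1.23640576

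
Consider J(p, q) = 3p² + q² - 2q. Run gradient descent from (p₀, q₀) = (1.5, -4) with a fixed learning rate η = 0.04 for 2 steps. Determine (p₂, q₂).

(0.8664, -3.232)

∇J = (6p, 2q - 2)
(p₁, q₁) = (1.5, -4) − 0.04·(9, -10) = (1.14, -3.6)
(p₂, q₂) = (1.14, -3.6) − 0.04·(6.84, -9.2) = (0.8664, -3.232)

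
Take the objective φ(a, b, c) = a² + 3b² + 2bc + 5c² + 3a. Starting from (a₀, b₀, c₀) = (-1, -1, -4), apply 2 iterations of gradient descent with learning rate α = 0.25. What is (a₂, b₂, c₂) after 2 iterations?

∇φ = (2a + 3, 6b + 2c, 2b + 10c)
Step 1: at (-1, -1, -4), ∇φ = (1, -14, -42) → (-1, -1, -4) − 0.25·(1, -14, -42) = (-1.25, 2.5, 6.5)
Step 2: at (-1.25, 2.5, 6.5), ∇φ = (0.5, 28, 70) → (-1.25, 2.5, 6.5) − 0.25·(0.5, 28, 70) = (-1.375, -4.5, -11)

(-1.375, -4.5, -11)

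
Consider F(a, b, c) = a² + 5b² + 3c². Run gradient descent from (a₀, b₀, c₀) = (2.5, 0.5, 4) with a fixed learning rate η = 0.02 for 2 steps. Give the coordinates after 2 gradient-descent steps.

(2.304, 0.32, 3.0976)

∇F = (2a, 10b, 6c)
Step 1: at (2.5, 0.5, 4), ∇F = (5, 5, 24) → (2.5, 0.5, 4) − 0.02·(5, 5, 24) = (2.4, 0.4, 3.52)
Step 2: at (2.4, 0.4, 3.52), ∇F = (4.8, 4, 21.12) → (2.4, 0.4, 3.52) − 0.02·(4.8, 4, 21.12) = (2.304, 0.32, 3.0976)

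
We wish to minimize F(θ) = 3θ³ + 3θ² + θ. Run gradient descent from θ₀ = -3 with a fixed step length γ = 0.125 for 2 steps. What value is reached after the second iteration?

-139

F′(θ) = 9θ² + 6θ + 1
Step 1: F′(-3) = 64; θ₁ = -3 − 0.125·64 = -11
Step 2: F′(-11) = 1024; θ₂ = -11 − 0.125·1024 = -139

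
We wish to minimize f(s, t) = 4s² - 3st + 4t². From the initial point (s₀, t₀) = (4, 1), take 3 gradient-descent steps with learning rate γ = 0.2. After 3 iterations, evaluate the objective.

∇f = (8s - 3t, -3s + 8t)
(s₁, t₁) = (4, 1) − 0.2·(29, -4) = (-1.8, 1.8)
(s₂, t₂) = (-1.8, 1.8) − 0.2·(-19.8, 19.8) = (2.16, -2.16)
(s₃, t₃) = (2.16, -2.16) − 0.2·(23.76, -23.76) = (-2.592, 2.592)
f(-2.592, 2.592) = 73.903104

73.903104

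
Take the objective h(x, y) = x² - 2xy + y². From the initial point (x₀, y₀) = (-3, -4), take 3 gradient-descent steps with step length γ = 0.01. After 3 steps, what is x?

∇h = (2x - 2y, -2x + 2y)
Step 1: at (-3, -4), ∇h = (2, -2) → (-3, -4) − 0.01·(2, -2) = (-3.02, -3.98)
Step 2: at (-3.02, -3.98), ∇h = (1.92, -1.92) → (-3.02, -3.98) − 0.01·(1.92, -1.92) = (-3.0392, -3.9608)
Step 3: at (-3.0392, -3.9608), ∇h = (1.8432, -1.8432) → (-3.0392, -3.9608) − 0.01·(1.8432, -1.8432) = (-3.057632, -3.942368)
x = -3.057632

-3.057632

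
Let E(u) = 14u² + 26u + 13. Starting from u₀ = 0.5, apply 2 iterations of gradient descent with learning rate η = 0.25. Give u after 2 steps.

50.5

E′(u) = 28u + 26
Step 1: E′(0.5) = 40; u₁ = 0.5 − 0.25·40 = -9.5
Step 2: E′(-9.5) = -240; u₂ = -9.5 − 0.25·(-240) = 50.5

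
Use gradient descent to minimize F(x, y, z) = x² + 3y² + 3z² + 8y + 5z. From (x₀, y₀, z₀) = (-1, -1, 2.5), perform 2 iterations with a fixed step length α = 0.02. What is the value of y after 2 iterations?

-1.0752

∇F = (2x, 6y + 8, 6z + 5)
(x₁, y₁, z₁) = (-1, -1, 2.5) − 0.02·(-2, 2, 20) = (-0.96, -1.04, 2.1)
(x₂, y₂, z₂) = (-0.96, -1.04, 2.1) − 0.02·(-1.92, 1.76, 17.6) = (-0.9216, -1.0752, 1.748)
y = -1.0752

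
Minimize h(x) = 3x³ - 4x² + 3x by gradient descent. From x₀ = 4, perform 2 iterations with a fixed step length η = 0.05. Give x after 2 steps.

-3.978125

h′(x) = 9x² - 8x + 3
Step 1: h′(4) = 115; x₁ = 4 − 0.05·115 = -1.75
Step 2: h′(-1.75) = 44.5625; x₂ = -1.75 − 0.05·44.5625 = -3.978125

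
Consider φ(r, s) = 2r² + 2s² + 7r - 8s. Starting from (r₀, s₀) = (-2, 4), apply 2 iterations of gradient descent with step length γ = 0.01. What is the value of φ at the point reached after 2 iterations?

-7.2240592

∇φ = (4r + 7, 4s - 8)
Step 1: at (-2, 4), ∇φ = (-1, 8) → (-2, 4) − 0.01·(-1, 8) = (-1.99, 3.92)
Step 2: at (-1.99, 3.92), ∇φ = (-0.96, 7.68) → (-1.99, 3.92) − 0.01·(-0.96, 7.68) = (-1.9804, 3.8432)
φ(-1.9804, 3.8432) = -7.2240592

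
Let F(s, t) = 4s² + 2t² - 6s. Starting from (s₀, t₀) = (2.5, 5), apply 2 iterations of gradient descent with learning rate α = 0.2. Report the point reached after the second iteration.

(1.38, 0.2)

∇F = (8s - 6, 4t)
Step 1: at (2.5, 5), ∇F = (14, 20) → (2.5, 5) − 0.2·(14, 20) = (-0.3, 1)
Step 2: at (-0.3, 1), ∇F = (-8.4, 4) → (-0.3, 1) − 0.2·(-8.4, 4) = (1.38, 0.2)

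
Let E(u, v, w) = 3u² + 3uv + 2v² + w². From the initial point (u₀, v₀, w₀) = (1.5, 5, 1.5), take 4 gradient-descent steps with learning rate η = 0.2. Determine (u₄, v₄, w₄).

∇E = (6u + 3v, 3u + 4v, 2w)
Step 1: at (1.5, 5, 1.5), ∇E = (24, 24.5, 3) → (1.5, 5, 1.5) − 0.2·(24, 24.5, 3) = (-3.3, 0.1, 0.9)
Step 2: at (-3.3, 0.1, 0.9), ∇E = (-19.5, -9.5, 1.8) → (-3.3, 0.1, 0.9) − 0.2·(-19.5, -9.5, 1.8) = (0.6, 2, 0.54)
Step 3: at (0.6, 2, 0.54), ∇E = (9.6, 9.8, 1.08) → (0.6, 2, 0.54) − 0.2·(9.6, 9.8, 1.08) = (-1.32, 0.04, 0.324)
Step 4: at (-1.32, 0.04, 0.324), ∇E = (-7.8, -3.8, 0.648) → (-1.32, 0.04, 0.324) − 0.2·(-7.8, -3.8, 0.648) = (0.24, 0.8, 0.1944)

(0.24, 0.8, 0.1944)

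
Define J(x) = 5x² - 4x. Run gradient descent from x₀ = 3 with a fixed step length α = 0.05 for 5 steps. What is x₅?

0.48125

J′(x) = 10x - 4
x₁ = 3 − 0.05·26 = 1.7
x₂ = 1.7 − 0.05·13 = 1.05
x₃ = 1.05 − 0.05·6.5 = 0.725
x₄ = 0.725 − 0.05·3.25 = 0.5625
x₅ = 0.5625 − 0.05·1.625 = 0.48125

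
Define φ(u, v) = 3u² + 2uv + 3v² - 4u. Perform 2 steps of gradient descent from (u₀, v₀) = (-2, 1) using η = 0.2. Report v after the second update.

-0.44

∇φ = (6u + 2v - 4, 2u + 6v)
(u₁, v₁) = (-2, 1) − 0.2·(-14, 2) = (0.8, 0.6)
(u₂, v₂) = (0.8, 0.6) − 0.2·(2, 5.2) = (0.4, -0.44)
v = -0.44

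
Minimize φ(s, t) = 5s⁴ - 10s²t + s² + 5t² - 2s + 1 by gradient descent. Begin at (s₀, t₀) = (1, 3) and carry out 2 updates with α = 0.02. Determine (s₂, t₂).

(1.3072, 2.728)

∇φ = (20s³ - 20st + 2s - 2, -10s² + 10t)
Step 1: at (1, 3), ∇φ = (-40, 20) → (1, 3) − 0.02·(-40, 20) = (1.8, 2.6)
Step 2: at (1.8, 2.6), ∇φ = (24.64, -6.4) → (1.8, 2.6) − 0.02·(24.64, -6.4) = (1.3072, 2.728)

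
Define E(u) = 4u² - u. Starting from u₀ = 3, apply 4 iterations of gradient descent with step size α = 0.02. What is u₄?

E′(u) = 8u - 1
u₁ = 3 − 0.02·23 = 2.54
u₂ = 2.54 − 0.02·19.32 = 2.1536
u₃ = 2.1536 − 0.02·16.2288 = 1.829024
u₄ = 1.829024 − 0.02·13.632192 = 1.55638016

1.55638016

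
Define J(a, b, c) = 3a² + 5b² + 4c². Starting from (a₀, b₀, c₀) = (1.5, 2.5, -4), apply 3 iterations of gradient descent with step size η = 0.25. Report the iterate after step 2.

(0.375, 5.625, -4)

∇J = (6a, 10b, 8c)
Step 1: at (1.5, 2.5, -4), ∇J = (9, 25, -32) → (1.5, 2.5, -4) − 0.25·(9, 25, -32) = (-0.75, -3.75, 4)
Step 2: at (-0.75, -3.75, 4), ∇J = (-4.5, -37.5, 32) → (-0.75, -3.75, 4) − 0.25·(-4.5, -37.5, 32) = (0.375, 5.625, -4)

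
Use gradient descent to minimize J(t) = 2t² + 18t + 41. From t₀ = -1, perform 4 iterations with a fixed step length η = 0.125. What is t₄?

-4.28125

J′(t) = 4t + 18
t₁ = -1 − 0.125·14 = -2.75
t₂ = -2.75 − 0.125·7 = -3.625
t₃ = -3.625 − 0.125·3.5 = -4.0625
t₄ = -4.0625 − 0.125·1.75 = -4.28125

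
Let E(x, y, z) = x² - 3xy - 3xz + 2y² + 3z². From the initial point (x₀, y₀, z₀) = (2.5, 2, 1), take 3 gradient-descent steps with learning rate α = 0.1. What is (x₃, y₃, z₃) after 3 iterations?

∇E = (2x - 3y - 3z, -3x + 4y, -3x + 6z)
Step 1: at (2.5, 2, 1), ∇E = (-4, 0.5, -1.5) → (2.5, 2, 1) − 0.1·(-4, 0.5, -1.5) = (2.9, 1.95, 1.15)
Step 2: at (2.9, 1.95, 1.15), ∇E = (-3.5, -0.9, -1.8) → (2.9, 1.95, 1.15) − 0.1·(-3.5, -0.9, -1.8) = (3.25, 2.04, 1.33)
Step 3: at (3.25, 2.04, 1.33), ∇E = (-3.61, -1.59, -1.77) → (3.25, 2.04, 1.33) − 0.1·(-3.61, -1.59, -1.77) = (3.611, 2.199, 1.507)

(3.611, 2.199, 1.507)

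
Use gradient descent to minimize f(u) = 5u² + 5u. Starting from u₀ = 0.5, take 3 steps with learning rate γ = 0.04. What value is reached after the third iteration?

-0.284

f′(u) = 10u + 5
u₁ = 0.5 − 0.04·10 = 0.1
u₂ = 0.1 − 0.04·6 = -0.14
u₃ = -0.14 − 0.04·3.6 = -0.284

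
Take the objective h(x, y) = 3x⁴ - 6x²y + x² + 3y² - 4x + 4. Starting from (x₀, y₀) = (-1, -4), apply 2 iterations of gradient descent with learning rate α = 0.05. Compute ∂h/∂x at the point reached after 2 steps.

-7355.667742291296

∇h = (12x³ - 12xy + 2x - 4, -6x² + 6y)
(x₁, y₁) = (-1, -4) − 0.05·(-66, -30) = (2.3, -2.5)
(x₂, y₂) = (2.3, -2.5) − 0.05·(215.604, -46.74) = (-8.4802, -0.163)
∂h/∂x at (-8.4802, -0.163) = -7355.667742291296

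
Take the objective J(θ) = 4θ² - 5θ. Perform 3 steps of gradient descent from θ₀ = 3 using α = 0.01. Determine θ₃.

2.474384

J′(θ) = 8θ - 5
θ₁ = 3 − 0.01·19 = 2.81
θ₂ = 2.81 − 0.01·17.48 = 2.6352
θ₃ = 2.6352 − 0.01·16.0816 = 2.474384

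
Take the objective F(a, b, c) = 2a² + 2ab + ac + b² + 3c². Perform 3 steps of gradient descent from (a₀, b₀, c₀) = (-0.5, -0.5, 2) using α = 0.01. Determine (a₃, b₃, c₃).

(-0.46902, -0.441795, 1.6749885)

∇F = (4a + 2b + c, 2a + 2b, a + 6c)
Step 1: at (-0.5, -0.5, 2), ∇F = (-1, -2, 11.5) → (-0.5, -0.5, 2) − 0.01·(-1, -2, 11.5) = (-0.49, -0.48, 1.885)
Step 2: at (-0.49, -0.48, 1.885), ∇F = (-1.035, -1.94, 10.82) → (-0.49, -0.48, 1.885) − 0.01·(-1.035, -1.94, 10.82) = (-0.47965, -0.4606, 1.7768)
Step 3: at (-0.47965, -0.4606, 1.7768), ∇F = (-1.063, -1.8805, 10.18115) → (-0.47965, -0.4606, 1.7768) − 0.01·(-1.063, -1.8805, 10.18115) = (-0.46902, -0.441795, 1.6749885)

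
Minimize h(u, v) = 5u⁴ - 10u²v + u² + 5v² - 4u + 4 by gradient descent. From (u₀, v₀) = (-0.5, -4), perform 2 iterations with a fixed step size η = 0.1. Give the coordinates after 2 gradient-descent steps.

(-147.60625, 18.0625)

∇h = (20u³ - 20uv + 2u - 4, -10u² + 10v)
(u₁, v₁) = (-0.5, -4) − 0.1·(-47.5, -42.5) = (4.25, 0.25)
(u₂, v₂) = (4.25, 0.25) − 0.1·(1518.5625, -178.125) = (-147.60625, 18.0625)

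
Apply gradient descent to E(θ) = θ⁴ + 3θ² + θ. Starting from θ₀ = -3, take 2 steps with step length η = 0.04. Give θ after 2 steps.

0.2

E′(θ) = 4θ³ + 6θ + 1
Step 1: E′(-3) = -125; θ₁ = -3 − 0.04·(-125) = 2
Step 2: E′(2) = 45; θ₂ = 2 − 0.04·45 = 0.2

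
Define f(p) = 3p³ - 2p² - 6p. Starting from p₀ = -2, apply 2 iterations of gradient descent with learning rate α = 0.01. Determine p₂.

f′(p) = 9p² - 4p - 6
p₁ = -2 − 0.01·38 = -2.38
p₂ = -2.38 − 0.01·54.4996 = -2.924996

-2.924996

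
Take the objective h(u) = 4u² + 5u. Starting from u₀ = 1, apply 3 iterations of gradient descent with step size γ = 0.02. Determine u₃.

h′(u) = 8u + 5
u₁ = 1 − 0.02·13 = 0.74
u₂ = 0.74 − 0.02·10.92 = 0.5216
u₃ = 0.5216 − 0.02·9.1728 = 0.338144

0.338144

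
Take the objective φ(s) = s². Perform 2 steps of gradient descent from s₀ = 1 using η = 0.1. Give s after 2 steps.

0.64

φ′(s) = 2s
s₁ = 1 − 0.1·2 = 0.8
s₂ = 0.8 − 0.1·1.6 = 0.64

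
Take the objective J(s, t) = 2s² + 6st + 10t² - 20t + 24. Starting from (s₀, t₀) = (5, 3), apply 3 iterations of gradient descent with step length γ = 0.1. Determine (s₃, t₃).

∇J = (4s + 6t, 6s + 20t - 20)
Step 1: at (5, 3), ∇J = (38, 70) → (5, 3) − 0.1·(38, 70) = (1.2, -4)
Step 2: at (1.2, -4), ∇J = (-19.2, -92.8) → (1.2, -4) − 0.1·(-19.2, -92.8) = (3.12, 5.28)
Step 3: at (3.12, 5.28), ∇J = (44.16, 104.32) → (3.12, 5.28) − 0.1·(44.16, 104.32) = (-1.296, -5.152)

(-1.296, -5.152)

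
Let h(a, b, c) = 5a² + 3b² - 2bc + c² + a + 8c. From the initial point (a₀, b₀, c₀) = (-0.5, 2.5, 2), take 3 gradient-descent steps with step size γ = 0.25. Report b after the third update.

∇h = (10a + 1, 6b - 2c, -2b + 2c + 8)
(a₁, b₁, c₁) = (-0.5, 2.5, 2) − 0.25·(-4, 11, 7) = (0.5, -0.25, 0.25)
(a₂, b₂, c₂) = (0.5, -0.25, 0.25) − 0.25·(6, -2, 9) = (-1, 0.25, -2)
(a₃, b₃, c₃) = (-1, 0.25, -2) − 0.25·(-9, 5.5, 3.5) = (1.25, -1.125, -2.875)
b = -1.125

-1.125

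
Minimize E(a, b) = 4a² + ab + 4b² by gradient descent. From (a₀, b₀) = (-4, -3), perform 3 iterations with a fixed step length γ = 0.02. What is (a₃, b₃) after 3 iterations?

∇E = (8a + b, a + 8b)
Step 1: at (-4, -3), ∇E = (-35, -28) → (-4, -3) − 0.02·(-35, -28) = (-3.3, -2.44)
Step 2: at (-3.3, -2.44), ∇E = (-28.84, -22.82) → (-3.3, -2.44) − 0.02·(-28.84, -22.82) = (-2.7232, -1.9836)
Step 3: at (-2.7232, -1.9836), ∇E = (-23.7692, -18.592) → (-2.7232, -1.9836) − 0.02·(-23.7692, -18.592) = (-2.247816, -1.61176)

(-2.247816, -1.61176)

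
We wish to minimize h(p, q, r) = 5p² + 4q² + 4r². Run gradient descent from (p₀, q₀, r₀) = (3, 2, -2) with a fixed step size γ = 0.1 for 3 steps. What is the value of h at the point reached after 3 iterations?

0.002048

∇h = (10p, 8q, 8r)
Step 1: at (3, 2, -2), ∇h = (30, 16, -16) → (3, 2, -2) − 0.1·(30, 16, -16) = (0, 0.4, -0.4)
Step 2: at (0, 0.4, -0.4), ∇h = (0, 3.2, -3.2) → (0, 0.4, -0.4) − 0.1·(0, 3.2, -3.2) = (0, 0.08, -0.08)
Step 3: at (0, 0.08, -0.08), ∇h = (0, 0.64, -0.64) → (0, 0.08, -0.08) − 0.1·(0, 0.64, -0.64) = (0, 0.016, -0.016)
h(0, 0.016, -0.016) = 0.002048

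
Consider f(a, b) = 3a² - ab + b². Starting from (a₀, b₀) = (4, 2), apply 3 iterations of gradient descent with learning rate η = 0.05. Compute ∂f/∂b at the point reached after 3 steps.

2.12575

∇f = (6a - b, -a + 2b)
Step 1: at (4, 2), ∇f = (22, 0) → (4, 2) − 0.05·(22, 0) = (2.9, 2)
Step 2: at (2.9, 2), ∇f = (15.4, 1.1) → (2.9, 2) − 0.05·(15.4, 1.1) = (2.13, 1.945)
Step 3: at (2.13, 1.945), ∇f = (10.835, 1.76) → (2.13, 1.945) − 0.05·(10.835, 1.76) = (1.58825, 1.857)
∂f/∂b at (1.58825, 1.857) = 2.12575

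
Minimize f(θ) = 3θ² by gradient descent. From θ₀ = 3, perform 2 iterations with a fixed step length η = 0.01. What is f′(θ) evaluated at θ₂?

15.9048

f′(θ) = 6θ
Step 1: f′(3) = 18; θ₁ = 3 − 0.01·18 = 2.82
Step 2: f′(2.82) = 16.92; θ₂ = 2.82 − 0.01·16.92 = 2.6508
f′(θ) at (2.6508) = 15.9048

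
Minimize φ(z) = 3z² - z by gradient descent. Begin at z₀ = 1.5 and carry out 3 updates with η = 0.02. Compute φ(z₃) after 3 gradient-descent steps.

φ′(z) = 6z - 1
z₁ = 1.5 − 0.02·8 = 1.34
z₂ = 1.34 − 0.02·7.04 = 1.1992
z₃ = 1.1992 − 0.02·6.1952 = 1.075296
φ(1.075296) = 2.393488462848

2.393488462848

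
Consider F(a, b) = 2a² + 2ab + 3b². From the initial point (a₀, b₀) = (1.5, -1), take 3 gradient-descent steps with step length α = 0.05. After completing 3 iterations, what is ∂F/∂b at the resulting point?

∇F = (4a + 2b, 2a + 6b)
Step 1: at (1.5, -1), ∇F = (4, -3) → (1.5, -1) − 0.05·(4, -3) = (1.3, -0.85)
Step 2: at (1.3, -0.85), ∇F = (3.5, -2.5) → (1.3, -0.85) − 0.05·(3.5, -2.5) = (1.125, -0.725)
Step 3: at (1.125, -0.725), ∇F = (3.05, -2.1) → (1.125, -0.725) − 0.05·(3.05, -2.1) = (0.9725, -0.62)
∂F/∂b at (0.9725, -0.62) = -1.775

-1.775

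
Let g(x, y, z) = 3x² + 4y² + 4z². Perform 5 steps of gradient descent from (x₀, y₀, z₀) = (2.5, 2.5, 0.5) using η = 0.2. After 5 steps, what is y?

∇g = (6x, 8y, 8z)
Step 1: at (2.5, 2.5, 0.5), ∇g = (15, 20, 4) → (2.5, 2.5, 0.5) − 0.2·(15, 20, 4) = (-0.5, -1.5, -0.3)
Step 2: at (-0.5, -1.5, -0.3), ∇g = (-3, -12, -2.4) → (-0.5, -1.5, -0.3) − 0.2·(-3, -12, -2.4) = (0.1, 0.9, 0.18)
Step 3: at (0.1, 0.9, 0.18), ∇g = (0.6, 7.2, 1.44) → (0.1, 0.9, 0.18) − 0.2·(0.6, 7.2, 1.44) = (-0.02, -0.54, -0.108)
Step 4: at (-0.02, -0.54, -0.108), ∇g = (-0.12, -4.32, -0.864) → (-0.02, -0.54, -0.108) − 0.2·(-0.12, -4.32, -0.864) = (0.004, 0.324, 0.0648)
Step 5: at (0.004, 0.324, 0.0648), ∇g = (0.024, 2.592, 0.5184) → (0.004, 0.324, 0.0648) − 0.2·(0.024, 2.592, 0.5184) = (-0.0008, -0.1944, -0.03888)
y = -0.1944

-0.1944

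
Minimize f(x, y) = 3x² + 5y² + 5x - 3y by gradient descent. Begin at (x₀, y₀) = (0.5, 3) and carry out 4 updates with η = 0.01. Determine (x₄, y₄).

∇f = (6x + 5, 10y - 3)
(x₁, y₁) = (0.5, 3) − 0.01·(8, 27) = (0.42, 2.73)
(x₂, y₂) = (0.42, 2.73) − 0.01·(7.52, 24.3) = (0.3448, 2.487)
(x₃, y₃) = (0.3448, 2.487) − 0.01·(7.0688, 21.87) = (0.274112, 2.2683)
(x₄, y₄) = (0.274112, 2.2683) − 0.01·(6.644672, 19.683) = (0.20766528, 2.07147)

(0.20766528, 2.07147)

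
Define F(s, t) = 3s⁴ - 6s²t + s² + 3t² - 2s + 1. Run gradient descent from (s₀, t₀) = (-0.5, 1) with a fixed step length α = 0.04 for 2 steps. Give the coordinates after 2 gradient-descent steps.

(-0.57132032, 0.698464)

∇F = (12s³ - 12st + 2s - 2, -6s² + 6t)
(s₁, t₁) = (-0.5, 1) − 0.04·(1.5, 4.5) = (-0.56, 0.82)
(s₂, t₂) = (-0.56, 0.82) − 0.04·(0.283008, 3.0384) = (-0.57132032, 0.698464)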